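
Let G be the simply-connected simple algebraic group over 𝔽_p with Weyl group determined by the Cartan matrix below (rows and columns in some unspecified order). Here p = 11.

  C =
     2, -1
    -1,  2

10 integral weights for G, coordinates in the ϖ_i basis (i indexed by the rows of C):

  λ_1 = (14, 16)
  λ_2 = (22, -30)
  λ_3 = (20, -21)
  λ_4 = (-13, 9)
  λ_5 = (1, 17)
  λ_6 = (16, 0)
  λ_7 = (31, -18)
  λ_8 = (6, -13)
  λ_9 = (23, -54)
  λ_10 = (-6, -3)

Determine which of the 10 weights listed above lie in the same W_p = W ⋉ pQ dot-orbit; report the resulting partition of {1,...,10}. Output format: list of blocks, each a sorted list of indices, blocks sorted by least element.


A_2 Cartan matrix, 2 simple roots permuted; ρ=(1,1).

Folding the 10 weights λ_j+ρ into Ā_11 (reps in the given 2-coord order):

  [1] (4, 6)
  [2] (4, 6)
  [3] (9, 1)
  [4] (9, 1)
  [5] (7, 2)
  [6] (4, 6)
  [7] (4, 6)
  [8] (4, 6)
  [9] (7, 2)
  [10] (2, 5)

4 distinct reps among the 10 weights ⇒ 4 W_11-linkage classes:

[[1, 2, 6, 7, 8], [3, 4], [5, 9], [10]]


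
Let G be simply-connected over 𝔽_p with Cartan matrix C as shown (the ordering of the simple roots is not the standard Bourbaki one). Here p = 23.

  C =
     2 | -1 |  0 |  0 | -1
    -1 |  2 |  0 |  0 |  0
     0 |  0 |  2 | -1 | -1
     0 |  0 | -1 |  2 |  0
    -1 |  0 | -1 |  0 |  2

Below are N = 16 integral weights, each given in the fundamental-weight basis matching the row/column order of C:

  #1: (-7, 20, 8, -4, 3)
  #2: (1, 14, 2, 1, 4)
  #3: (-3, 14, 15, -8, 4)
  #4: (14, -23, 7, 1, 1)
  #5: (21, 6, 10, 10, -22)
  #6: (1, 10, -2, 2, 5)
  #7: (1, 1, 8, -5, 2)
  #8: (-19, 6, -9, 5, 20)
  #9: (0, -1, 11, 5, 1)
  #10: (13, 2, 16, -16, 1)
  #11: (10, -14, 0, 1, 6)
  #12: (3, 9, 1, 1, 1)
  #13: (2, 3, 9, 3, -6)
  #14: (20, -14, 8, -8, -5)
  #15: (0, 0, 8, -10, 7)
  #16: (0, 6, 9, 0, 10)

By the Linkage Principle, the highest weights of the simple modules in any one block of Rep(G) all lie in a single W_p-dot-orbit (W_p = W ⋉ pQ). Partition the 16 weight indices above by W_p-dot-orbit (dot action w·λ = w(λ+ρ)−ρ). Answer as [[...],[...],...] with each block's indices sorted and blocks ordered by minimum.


Root system A_5: the 5×5 matrix C matches after relabeling.

Alcove-folded reps (p=23, 16 weights, presented ϖ-order):

  1: (4, 10, 2, 2, 2);  2: (2, 11, 1, 2, 5);  3: (2, 2, 5, 4, 3);  4: (2, 11, 1, 2, 5);  5: (1, 0, 4, 6, 11);  6: (2, 11, 1, 2, 5);  7: (2, 2, 5, 4, 3);  8: (2, 11, 1, 2, 5);  9: (1, 0, 12, 6, 2);  10: (4, 10, 2, 2, 2);  11: (2, 11, 1, 2, 5);  12: (4, 10, 2, 2, 2);  13: (2, 2, 5, 4, 3);  14: (4, 10, 2, 2, 2);  15: (1, 1, 0, 9, 8);  16: (1, 0, 4, 6, 11)

Grouping the 16 weights by Ā_23-representative: 6 linkage classes.

[[1, 10, 12, 14], [2, 4, 6, 8, 11], [3, 7, 13], [5, 16], [9], [15]]


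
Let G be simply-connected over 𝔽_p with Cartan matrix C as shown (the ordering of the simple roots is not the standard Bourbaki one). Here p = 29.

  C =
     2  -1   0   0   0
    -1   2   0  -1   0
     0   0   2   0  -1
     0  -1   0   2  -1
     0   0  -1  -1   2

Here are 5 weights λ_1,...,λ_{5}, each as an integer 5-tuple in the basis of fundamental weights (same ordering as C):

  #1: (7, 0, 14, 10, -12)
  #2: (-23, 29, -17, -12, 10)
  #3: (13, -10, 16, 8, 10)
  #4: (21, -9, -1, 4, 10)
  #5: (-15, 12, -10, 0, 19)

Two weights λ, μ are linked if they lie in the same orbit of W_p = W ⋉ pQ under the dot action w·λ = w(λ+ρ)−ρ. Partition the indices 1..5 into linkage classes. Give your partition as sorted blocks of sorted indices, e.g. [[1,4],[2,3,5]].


Type A_5, rank 5, |W|=720; reorder rows/cols to standard.

Alcove-folded reps (p=29, 5 weights, presented ϖ-order):

    λ_1+ρ ↦ (8, 1, 4, 0, 11)
    λ_2+ρ ↦ (13, 5, 1, 3, 7)
    λ_3+ρ ↦ (8, 1, 4, 0, 11)
    λ_4+ρ ↦ (13, 5, 1, 3, 7)
    λ_5+ρ ↦ (8, 1, 4, 0, 11)

2 distinct reps among the 5 weights ⇒ 2 W_29-linkage classes:

[[1, 3, 5], [2, 4]]


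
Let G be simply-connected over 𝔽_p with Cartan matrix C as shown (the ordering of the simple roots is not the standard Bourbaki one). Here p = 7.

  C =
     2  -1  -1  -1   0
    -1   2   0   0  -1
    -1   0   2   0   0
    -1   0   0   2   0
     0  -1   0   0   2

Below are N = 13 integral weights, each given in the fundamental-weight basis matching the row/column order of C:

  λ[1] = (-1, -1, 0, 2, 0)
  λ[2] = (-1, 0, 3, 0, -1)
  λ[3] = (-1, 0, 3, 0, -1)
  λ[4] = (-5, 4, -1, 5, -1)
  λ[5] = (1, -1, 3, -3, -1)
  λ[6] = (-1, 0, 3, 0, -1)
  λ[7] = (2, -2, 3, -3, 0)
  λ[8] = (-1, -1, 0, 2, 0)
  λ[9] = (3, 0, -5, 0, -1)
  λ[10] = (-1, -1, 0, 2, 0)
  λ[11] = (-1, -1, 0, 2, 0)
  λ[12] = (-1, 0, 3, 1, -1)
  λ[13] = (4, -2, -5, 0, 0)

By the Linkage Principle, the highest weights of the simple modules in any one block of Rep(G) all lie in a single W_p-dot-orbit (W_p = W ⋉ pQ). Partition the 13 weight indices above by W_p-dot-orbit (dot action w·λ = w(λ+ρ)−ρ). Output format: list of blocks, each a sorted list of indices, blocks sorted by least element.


Root system D_5: the 5×5 matrix C matches after relabeling.

Folding the 13 weights λ_j+ρ into Ā_7 (reps in the given 5-coord order):

    [1] (0, 0, 1, 3, 1)
    [2] (0, 1, 4, 1, 0)
    [3] (0, 1, 4, 1, 0)
    [4] (0, 0, 4, 2, 0)
    [5] (0, 0, 4, 2, 0)
    [6] (0, 1, 4, 1, 0)
    [7] (0, 0, 4, 2, 0)
    [8] (0, 0, 1, 3, 1)
    [9] (0, 1, 4, 1, 0)
    [10] (0, 0, 1, 3, 1)
    [11] (0, 0, 1, 3, 1)
    [12] (0, 0, 4, 2, 0)
    [13] (0, 1, 4, 1, 0)

Partition of {1..13} into 3 W_7-dot-orbits:

[[1, 8, 10, 11], [2, 3, 6, 9, 13], [4, 5, 7, 12]]


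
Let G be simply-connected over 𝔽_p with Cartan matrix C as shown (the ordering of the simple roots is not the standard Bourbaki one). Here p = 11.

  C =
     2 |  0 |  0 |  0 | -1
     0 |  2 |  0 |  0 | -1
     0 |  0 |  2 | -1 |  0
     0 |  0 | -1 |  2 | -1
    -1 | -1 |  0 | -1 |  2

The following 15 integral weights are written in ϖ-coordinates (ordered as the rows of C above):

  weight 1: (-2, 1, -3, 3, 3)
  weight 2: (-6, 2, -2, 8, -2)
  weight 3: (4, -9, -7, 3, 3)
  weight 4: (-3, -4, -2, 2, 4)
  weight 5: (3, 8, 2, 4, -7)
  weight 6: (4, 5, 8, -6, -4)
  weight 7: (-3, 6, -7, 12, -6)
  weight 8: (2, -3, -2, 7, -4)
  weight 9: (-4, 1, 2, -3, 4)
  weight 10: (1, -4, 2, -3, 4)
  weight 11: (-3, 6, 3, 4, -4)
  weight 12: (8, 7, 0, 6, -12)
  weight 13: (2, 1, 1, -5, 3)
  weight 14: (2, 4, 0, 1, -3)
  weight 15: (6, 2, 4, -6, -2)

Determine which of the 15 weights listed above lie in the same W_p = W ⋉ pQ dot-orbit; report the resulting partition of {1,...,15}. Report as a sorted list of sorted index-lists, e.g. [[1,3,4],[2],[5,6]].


C ↔ D_5 under row/col permutation; |W(D_5)| = 1920.

λ_j+ρ reflected into Ā_11 (⟨·,θ^∨⟩≤11); 5-tuples as given:

    λ_1 → (1, 2, 0, 2, 1)
    λ_2 → (1, 3, 1, 0, 2)
    λ_3 → (1, 2, 0, 2, 1)
    λ_4 → (2, 3, 1, 2, 0)
    λ_5 → (2, 3, 1, 2, 0)
    λ_6 → (3, 2, 1, 2, 0)
    λ_7 → (3, 2, 2, 2, 0)
    λ_8 → (2, 3, 1, 2, 0)
    λ_9 → (3, 2, 1, 2, 0)
    λ_10 → (2, 3, 1, 2, 0)
    λ_11 → (3, 2, 2, 2, 0)
    λ_12 → (2, 3, 1, 2, 0)
    λ_13 → (3, 2, 2, 2, 0)
    λ_14 → (1, 3, 1, 0, 2)
    λ_15 → (1, 3, 1, 0, 2)

5 distinct reps among the 15 weights ⇒ 5 W_11-linkage classes:

[[1, 3], [2, 14, 15], [4, 5, 8, 10, 12], [6, 9], [7, 11, 13]]


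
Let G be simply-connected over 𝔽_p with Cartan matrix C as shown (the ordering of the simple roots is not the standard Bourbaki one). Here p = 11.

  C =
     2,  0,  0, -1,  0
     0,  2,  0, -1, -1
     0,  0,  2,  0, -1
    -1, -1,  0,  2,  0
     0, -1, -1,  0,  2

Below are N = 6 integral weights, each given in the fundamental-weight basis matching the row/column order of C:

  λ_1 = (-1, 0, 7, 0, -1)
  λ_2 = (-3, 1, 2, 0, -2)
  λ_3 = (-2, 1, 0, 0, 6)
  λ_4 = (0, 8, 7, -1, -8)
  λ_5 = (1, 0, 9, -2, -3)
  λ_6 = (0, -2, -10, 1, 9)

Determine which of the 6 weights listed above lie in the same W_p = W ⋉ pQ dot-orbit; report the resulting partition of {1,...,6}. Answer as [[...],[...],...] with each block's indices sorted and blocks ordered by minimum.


Dynkin diagram of C (from the 8 off-diagonal −1 entries): A_5.

Each λ_j+ρ reduced to Ā_11; 5-tuples below use C's row order:

    λ_1+ρ ↦ (0, 1, 8, 1, 0)
    λ_2+ρ ↦ (1, 0, 2, 1, 1)
    λ_3+ρ ↦ (1, 2, 1, 0, 7)
    λ_4+ρ ↦ (1, 2, 1, 0, 7)
    λ_5+ρ ↦ (0, 1, 8, 1, 0)
    λ_6+ρ ↦ (0, 1, 8, 1, 0)

Linkage partition of the 6 weights (3 classes, p=11):

[[1, 5, 6], [2], [3, 4]]


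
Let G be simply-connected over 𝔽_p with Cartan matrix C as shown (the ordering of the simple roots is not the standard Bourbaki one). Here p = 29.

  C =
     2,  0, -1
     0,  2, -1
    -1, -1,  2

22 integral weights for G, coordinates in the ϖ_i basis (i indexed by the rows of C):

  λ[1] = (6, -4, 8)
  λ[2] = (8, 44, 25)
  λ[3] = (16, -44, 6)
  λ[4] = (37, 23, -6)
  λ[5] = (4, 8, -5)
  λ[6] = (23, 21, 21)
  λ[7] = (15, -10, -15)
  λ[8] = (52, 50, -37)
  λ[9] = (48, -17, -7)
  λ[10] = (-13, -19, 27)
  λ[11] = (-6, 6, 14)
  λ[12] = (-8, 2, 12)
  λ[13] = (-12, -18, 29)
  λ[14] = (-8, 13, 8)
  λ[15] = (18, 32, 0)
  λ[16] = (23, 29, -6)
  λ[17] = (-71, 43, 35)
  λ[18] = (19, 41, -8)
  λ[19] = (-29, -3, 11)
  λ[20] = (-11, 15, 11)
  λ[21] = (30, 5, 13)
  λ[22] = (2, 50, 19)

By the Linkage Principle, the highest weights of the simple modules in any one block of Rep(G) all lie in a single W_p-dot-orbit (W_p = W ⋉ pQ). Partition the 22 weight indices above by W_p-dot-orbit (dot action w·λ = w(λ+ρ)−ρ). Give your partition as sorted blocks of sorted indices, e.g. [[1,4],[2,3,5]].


Type A_3, rank 3, |W|=24; reorder rows/cols to standard.

W_29-reps of the 22 weights in Ā_29 (same 3-coord order as C):

  λ_1 → (7, 3, 6);  λ_2 → (7, 3, 6);  λ_3 → (5, 7, 10);  λ_4 → (1, 5, 4);  λ_5 → (1, 5, 4);  λ_6 → (5, 7, 10);  λ_7 → (7, 14, 2);  λ_8 → (5, 7, 10);  λ_9 → (7, 14, 2);  λ_10 → (10, 16, 2);  λ_11 → (5, 7, 10);  λ_12 → (7, 3, 6);  λ_13 → (10, 16, 2);  λ_14 → (7, 14, 2);  λ_15 → (1, 5, 4);  λ_16 → (1, 5, 4);  λ_17 → (5, 7, 10);  λ_18 → (7, 3, 6);  λ_19 → (10, 16, 2);  λ_20 → (10, 16, 2);  λ_21 → (7, 14, 2);  λ_22 → (7, 3, 6)

The 22 indices split into 5 linkage classes (same alcove rep ⇔ same W_29-dot-orbit):

[[1, 2, 12, 18, 22], [3, 6, 8, 11, 17], [4, 5, 15, 16], [7, 9, 14, 21], [10, 13, 19, 20]]


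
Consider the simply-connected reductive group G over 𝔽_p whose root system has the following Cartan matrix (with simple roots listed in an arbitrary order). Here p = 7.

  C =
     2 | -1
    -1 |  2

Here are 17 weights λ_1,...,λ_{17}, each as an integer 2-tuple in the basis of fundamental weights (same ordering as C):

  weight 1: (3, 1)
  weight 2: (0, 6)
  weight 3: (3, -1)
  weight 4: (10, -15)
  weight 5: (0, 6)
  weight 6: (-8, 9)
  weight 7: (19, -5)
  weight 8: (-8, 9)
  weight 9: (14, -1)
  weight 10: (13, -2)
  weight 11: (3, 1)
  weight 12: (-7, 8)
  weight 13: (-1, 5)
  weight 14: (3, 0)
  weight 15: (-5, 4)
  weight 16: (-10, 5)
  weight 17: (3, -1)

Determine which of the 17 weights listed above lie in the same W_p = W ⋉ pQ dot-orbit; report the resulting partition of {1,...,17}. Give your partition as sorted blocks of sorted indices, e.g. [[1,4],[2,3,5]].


Cartan matrix: type A_2 (|W|=6); un-permuting the 2 rows.

Ā_7 reps of the 17 weights (A_2, coords as presented):

  λ_1+ρ ↦ (4, 2) · λ_2+ρ ↦ (0, 6) · λ_3+ρ ↦ (4, 0) · λ_4+ρ ↦ (4, 0) · λ_5+ρ ↦ (0, 6) · λ_6+ρ ↦ (4, 0) · λ_7+ρ ↦ (4, 1) · λ_8+ρ ↦ (4, 0) · λ_9+ρ ↦ (0, 6) · λ_10+ρ ↦ (0, 6) · λ_11+ρ ↦ (4, 2) · λ_12+ρ ↦ (4, 1) · λ_13+ρ ↦ (0, 6) · λ_14+ρ ↦ (4, 1) · λ_15+ρ ↦ (4, 1) · λ_16+ρ ↦ (4, 1) · λ_17+ρ ↦ (4, 0)

These 17 weights hit 4 W_7-dot-orbits; sizes (2, 5, 5, 5):

[[1, 11], [2, 5, 9, 10, 13], [3, 4, 6, 8, 17], [7, 12, 14, 15, 16]]


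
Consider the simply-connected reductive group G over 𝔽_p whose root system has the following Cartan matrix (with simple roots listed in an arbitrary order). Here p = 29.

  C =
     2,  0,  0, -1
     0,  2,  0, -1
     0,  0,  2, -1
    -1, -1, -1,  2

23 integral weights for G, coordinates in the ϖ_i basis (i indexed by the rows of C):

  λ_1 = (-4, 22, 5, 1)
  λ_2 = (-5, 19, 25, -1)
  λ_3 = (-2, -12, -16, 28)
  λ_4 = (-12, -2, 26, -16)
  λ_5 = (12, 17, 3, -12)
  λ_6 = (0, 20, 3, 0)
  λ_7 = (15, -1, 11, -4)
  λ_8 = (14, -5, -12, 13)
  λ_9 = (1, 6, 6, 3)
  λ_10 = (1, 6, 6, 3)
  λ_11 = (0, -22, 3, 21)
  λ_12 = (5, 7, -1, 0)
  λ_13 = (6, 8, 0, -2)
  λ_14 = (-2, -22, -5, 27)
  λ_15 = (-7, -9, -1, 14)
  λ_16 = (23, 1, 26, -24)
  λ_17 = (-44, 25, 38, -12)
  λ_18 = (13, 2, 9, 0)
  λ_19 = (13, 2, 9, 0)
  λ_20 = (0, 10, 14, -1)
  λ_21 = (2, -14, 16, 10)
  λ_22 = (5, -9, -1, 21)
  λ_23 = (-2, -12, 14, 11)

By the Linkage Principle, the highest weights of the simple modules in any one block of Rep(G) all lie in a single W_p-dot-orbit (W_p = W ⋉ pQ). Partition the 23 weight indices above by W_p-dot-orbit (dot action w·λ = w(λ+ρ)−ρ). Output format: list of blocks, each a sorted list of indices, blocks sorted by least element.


C ↔ D_4 under row/col permutation; |W(D_4)| = 192.

λ_j+ρ reflected into Ā_29 (⟨·,θ^∨⟩≤29); 4-tuples as given:

    λ_1 → (1, 21, 4, 1)
    λ_2 → (13, 3, 9, 0)
    λ_3 → (1, 11, 15, 0)
    λ_4 → (1, 11, 15, 0)
    λ_5 → (2, 7, 7, 4)
    λ_6 → (1, 21, 4, 1)
    λ_7 → (13, 3, 9, 0)
    λ_8 → (14, 3, 10, 1)
    λ_9 → (2, 7, 7, 4)
    λ_10 → (2, 7, 7, 4)
    λ_11 → (1, 21, 4, 1)
    λ_12 → (6, 8, 0, 1)
    λ_13 → (6, 8, 0, 1)
    λ_14 → (1, 21, 4, 1)
    λ_15 → (6, 8, 0, 1)
    λ_16 → (1, 21, 4, 1)
    λ_17 → (14, 3, 10, 1)
    λ_18 → (14, 3, 10, 1)
    λ_19 → (14, 3, 10, 1)
    λ_20 → (1, 11, 15, 0)
    λ_21 → (1, 11, 15, 0)
    λ_22 → (6, 8, 0, 1)
    λ_23 → (1, 11, 15, 0)

Grouping the 23 weights by Ā_29-representative: 6 linkage classes.

[[1, 6, 11, 14, 16], [2, 7], [3, 4, 20, 21, 23], [5, 9, 10], [8, 17, 18, 19], [12, 13, 15, 22]]


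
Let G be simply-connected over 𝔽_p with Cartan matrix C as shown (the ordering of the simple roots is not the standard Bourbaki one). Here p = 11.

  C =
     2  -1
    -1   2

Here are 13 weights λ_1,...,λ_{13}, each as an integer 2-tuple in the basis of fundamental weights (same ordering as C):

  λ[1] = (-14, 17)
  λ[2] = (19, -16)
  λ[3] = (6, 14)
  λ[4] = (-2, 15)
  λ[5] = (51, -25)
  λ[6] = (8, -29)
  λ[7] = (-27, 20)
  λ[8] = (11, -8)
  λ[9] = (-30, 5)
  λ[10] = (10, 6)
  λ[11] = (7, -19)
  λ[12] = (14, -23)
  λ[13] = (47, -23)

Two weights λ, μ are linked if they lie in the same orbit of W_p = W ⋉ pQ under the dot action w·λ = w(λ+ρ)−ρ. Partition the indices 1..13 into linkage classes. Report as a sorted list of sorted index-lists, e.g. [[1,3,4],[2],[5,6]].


Dynkin diagram of C (from the 2 off-diagonal −1 entries): A_2.

Ā_11 reps of the 13 weights (A_2, coords as presented):

  λ_1 → (4, 2)
  λ_2 → (4, 2)
  λ_3 → (4, 0)
  λ_4 → (4, 6)
  λ_5 → (6, 2)
  λ_6 → (6, 2)
  λ_7 → (4, 6)
  λ_8 → (4, 6)
  λ_9 → (4, 6)
  λ_10 → (4, 0)
  λ_11 → (3, 1)
  λ_12 → (4, 0)
  λ_13 → (4, 0)

The 13 indices split into 5 linkage classes (same alcove rep ⇔ same W_11-dot-orbit):

[[1, 2], [3, 10, 12, 13], [4, 7, 8, 9], [5, 6], [11]]


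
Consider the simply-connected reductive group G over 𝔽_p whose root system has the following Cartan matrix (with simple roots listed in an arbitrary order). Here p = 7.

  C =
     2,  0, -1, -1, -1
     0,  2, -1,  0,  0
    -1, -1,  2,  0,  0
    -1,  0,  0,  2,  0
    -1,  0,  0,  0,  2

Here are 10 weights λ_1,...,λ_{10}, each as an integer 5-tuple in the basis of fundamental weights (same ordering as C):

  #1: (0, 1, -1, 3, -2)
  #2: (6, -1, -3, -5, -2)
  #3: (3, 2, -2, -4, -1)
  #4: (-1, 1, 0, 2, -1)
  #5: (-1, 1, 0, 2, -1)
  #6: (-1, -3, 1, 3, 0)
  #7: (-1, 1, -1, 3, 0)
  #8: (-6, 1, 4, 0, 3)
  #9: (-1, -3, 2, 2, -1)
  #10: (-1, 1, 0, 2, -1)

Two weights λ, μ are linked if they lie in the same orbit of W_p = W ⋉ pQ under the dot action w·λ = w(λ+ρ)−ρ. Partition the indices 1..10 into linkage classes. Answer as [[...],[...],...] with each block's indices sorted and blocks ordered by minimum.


Dynkin diagram of C (from the 8 off-diagonal −1 entries): D_5.

λ_j+ρ reflected into Ā_7 (⟨·,θ^∨⟩≤7); 5-tuples as given:

  λ_1+ρ ↦ (0, 2, 0, 4, 1)
  λ_2+ρ ↦ (0, 2, 0, 4, 1)
  λ_3+ρ ↦ (0, 2, 1, 3, 0)
  λ_4+ρ ↦ (0, 2, 1, 3, 0)
  λ_5+ρ ↦ (0, 2, 1, 3, 0)
  λ_6+ρ ↦ (0, 2, 0, 4, 1)
  λ_7+ρ ↦ (0, 2, 0, 4, 1)
  λ_8+ρ ↦ (0, 2, 0, 4, 1)
  λ_9+ρ ↦ (0, 2, 1, 3, 0)
  λ_10+ρ ↦ (0, 2, 1, 3, 0)

These 10 weights hit 2 W_7-dot-orbits; sizes (5, 5):

[[1, 2, 6, 7, 8], [3, 4, 5, 9, 10]]


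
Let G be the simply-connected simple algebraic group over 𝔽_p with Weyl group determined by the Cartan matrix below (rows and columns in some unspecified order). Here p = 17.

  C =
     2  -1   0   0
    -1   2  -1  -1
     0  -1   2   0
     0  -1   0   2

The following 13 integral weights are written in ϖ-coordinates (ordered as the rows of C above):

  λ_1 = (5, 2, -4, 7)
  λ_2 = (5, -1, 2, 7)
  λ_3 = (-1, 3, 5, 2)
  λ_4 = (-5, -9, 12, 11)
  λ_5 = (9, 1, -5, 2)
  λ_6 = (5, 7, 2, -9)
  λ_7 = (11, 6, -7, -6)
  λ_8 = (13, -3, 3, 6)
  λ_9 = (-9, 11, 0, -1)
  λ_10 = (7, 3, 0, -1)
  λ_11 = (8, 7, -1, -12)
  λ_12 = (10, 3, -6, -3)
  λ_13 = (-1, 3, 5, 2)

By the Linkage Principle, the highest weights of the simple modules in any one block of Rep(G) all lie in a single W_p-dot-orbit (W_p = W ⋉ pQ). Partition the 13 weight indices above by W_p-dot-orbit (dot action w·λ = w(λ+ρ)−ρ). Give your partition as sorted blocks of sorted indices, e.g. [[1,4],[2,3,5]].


D_4 Cartan matrix, 4 simple roots permuted; ρ=(1,1,1,1).

Folding the 13 weights λ_j+ρ into Ā_17 (reps in the given 4-coord order):

    λ_1 → (6, 0, 3, 8)
    λ_2 → (6, 0, 3, 8)
    λ_3 → (0, 4, 6, 3)
    λ_4 → (8, 4, 1, 0)
    λ_5 → (8, 2, 2, 1)
    λ_6 → (6, 0, 3, 8)
    λ_7 → (8, 2, 2, 1)
    λ_8 → (8, 2, 2, 1)
    λ_9 → (8, 4, 1, 0)
    λ_10 → (8, 4, 1, 0)
    λ_11 → (6, 0, 3, 8)
    λ_12 → (8, 2, 2, 1)
    λ_13 → (0, 4, 6, 3)

Partition of {1..13} into 4 W_17-dot-orbits:

[[1, 2, 6, 11], [3, 13], [4, 9, 10], [5, 7, 8, 12]]


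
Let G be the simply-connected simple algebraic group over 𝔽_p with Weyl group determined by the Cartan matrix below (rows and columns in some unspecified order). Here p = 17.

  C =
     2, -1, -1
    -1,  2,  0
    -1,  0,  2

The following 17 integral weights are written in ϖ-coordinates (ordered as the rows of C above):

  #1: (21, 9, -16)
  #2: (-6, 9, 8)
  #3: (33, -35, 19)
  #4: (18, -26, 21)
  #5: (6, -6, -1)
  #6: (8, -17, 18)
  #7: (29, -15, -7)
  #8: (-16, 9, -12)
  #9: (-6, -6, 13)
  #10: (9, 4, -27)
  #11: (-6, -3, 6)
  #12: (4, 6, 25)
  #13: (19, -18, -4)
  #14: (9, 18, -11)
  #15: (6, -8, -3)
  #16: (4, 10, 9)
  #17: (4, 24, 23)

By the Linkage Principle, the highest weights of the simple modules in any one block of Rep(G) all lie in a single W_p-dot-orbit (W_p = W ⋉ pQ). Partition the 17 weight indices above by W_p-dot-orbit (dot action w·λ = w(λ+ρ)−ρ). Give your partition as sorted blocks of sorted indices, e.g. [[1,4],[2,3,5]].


A_3 Cartan matrix, 3 simple roots permuted; ρ=(1,1,1).

Folding the 17 weights λ_j+ρ into Ā_17 (reps in the given 3-coord order):

  1: (2, 5, 0)
  2: (5, 5, 4)
  3: (0, 14, 0)
  4: (5, 2, 1)
  5: (2, 5, 0)
  6: (5, 2, 1)
  7: (3, 1, 7)
  8: (5, 2, 1)
  9: (5, 5, 4)
  10: (5, 2, 1)
  11: (2, 5, 0)
  12: (5, 5, 4)
  13: (0, 14, 0)
  14: (2, 5, 0)
  15: (2, 5, 0)
  16: (5, 2, 1)
  17: (5, 5, 4)

Linkage partition of the 17 weights (5 classes, p=17):

[[1, 5, 11, 14, 15], [2, 9, 12, 17], [3, 13], [4, 6, 8, 10, 16], [7]]


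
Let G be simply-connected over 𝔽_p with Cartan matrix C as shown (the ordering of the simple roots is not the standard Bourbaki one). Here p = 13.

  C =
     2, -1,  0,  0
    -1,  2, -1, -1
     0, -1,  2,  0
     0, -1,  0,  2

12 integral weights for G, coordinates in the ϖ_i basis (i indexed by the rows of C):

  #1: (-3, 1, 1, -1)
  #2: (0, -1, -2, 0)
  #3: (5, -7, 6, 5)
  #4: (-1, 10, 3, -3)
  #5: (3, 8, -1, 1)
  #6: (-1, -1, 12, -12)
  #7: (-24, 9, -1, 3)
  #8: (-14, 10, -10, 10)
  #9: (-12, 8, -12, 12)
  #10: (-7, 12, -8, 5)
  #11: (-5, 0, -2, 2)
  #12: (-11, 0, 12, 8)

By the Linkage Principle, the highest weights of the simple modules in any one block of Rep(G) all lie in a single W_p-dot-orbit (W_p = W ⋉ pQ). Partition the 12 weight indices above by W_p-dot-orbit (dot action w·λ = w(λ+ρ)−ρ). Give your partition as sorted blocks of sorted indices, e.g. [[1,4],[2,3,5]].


C ↔ D_4 under row/col permutation; |W(D_4)| = 192.

W_13-reps of the 12 weights in Ā_13 (same 4-coord order as C):

  λ_1+ρ ↦ (2, 0, 2, 0);  λ_2+ρ ↦ (0, 1, 0, 0);  λ_3+ρ ↦ (0, 6, 1, 0);  λ_4+ρ ↦ (2, 0, 2, 0);  λ_5+ρ ↦ (2, 0, 2, 0);  λ_6+ρ ↦ (11, 0, 2, 0);  λ_7+ρ ↦ (0, 0, 3, 1);  λ_8+ρ ↦ (2, 0, 2, 0);  λ_9+ρ ↦ (2, 0, 2, 0);  λ_10+ρ ↦ (0, 6, 1, 0);  λ_11+ρ ↦ (0, 0, 3, 1);  λ_12+ρ ↦ (0, 0, 3, 1)

Linkage partition of the 12 weights (5 classes, p=13):

[[1, 4, 5, 8, 9], [2], [3, 10], [6], [7, 11, 12]]


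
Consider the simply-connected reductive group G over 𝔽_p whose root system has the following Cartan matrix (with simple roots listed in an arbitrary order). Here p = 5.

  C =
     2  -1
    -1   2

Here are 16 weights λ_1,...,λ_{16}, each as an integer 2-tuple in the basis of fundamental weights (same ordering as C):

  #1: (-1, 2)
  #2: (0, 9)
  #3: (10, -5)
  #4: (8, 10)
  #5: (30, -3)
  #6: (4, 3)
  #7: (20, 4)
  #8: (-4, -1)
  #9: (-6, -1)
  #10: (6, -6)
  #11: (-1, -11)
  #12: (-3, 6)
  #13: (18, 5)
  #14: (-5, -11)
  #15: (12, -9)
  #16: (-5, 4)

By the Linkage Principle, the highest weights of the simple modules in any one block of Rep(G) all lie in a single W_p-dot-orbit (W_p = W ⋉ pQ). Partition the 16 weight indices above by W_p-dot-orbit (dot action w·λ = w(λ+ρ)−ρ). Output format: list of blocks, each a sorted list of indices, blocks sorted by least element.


A_2 Cartan matrix, 2 simple roots permuted; ρ=(1,1).

Each λ_j+ρ reduced to Ā_5; 2-tuples below use C's row order:

  λ_1+ρ ↦ (0, 3)
  λ_2+ρ ↦ (4, 1)
  λ_3+ρ ↦ (1, 1)
  λ_4+ρ ↦ (1, 0)
  λ_5+ρ ↦ (1, 1)
  λ_6+ρ ↦ (1, 0)
  λ_7+ρ ↦ (1, 0)
  λ_8+ρ ↦ (0, 3)
  λ_9+ρ ↦ (0, 5)
  λ_10+ρ ↦ (0, 3)
  λ_11+ρ ↦ (0, 5)
  λ_12+ρ ↦ (0, 3)
  λ_13+ρ ↦ (1, 0)
  λ_14+ρ ↦ (4, 1)
  λ_15+ρ ↦ (0, 3)
  λ_16+ρ ↦ (4, 1)

Partition of {1..16} into 5 W_5-dot-orbits:

[[1, 8, 10, 12, 15], [2, 14, 16], [3, 5], [4, 6, 7, 13], [9, 11]]


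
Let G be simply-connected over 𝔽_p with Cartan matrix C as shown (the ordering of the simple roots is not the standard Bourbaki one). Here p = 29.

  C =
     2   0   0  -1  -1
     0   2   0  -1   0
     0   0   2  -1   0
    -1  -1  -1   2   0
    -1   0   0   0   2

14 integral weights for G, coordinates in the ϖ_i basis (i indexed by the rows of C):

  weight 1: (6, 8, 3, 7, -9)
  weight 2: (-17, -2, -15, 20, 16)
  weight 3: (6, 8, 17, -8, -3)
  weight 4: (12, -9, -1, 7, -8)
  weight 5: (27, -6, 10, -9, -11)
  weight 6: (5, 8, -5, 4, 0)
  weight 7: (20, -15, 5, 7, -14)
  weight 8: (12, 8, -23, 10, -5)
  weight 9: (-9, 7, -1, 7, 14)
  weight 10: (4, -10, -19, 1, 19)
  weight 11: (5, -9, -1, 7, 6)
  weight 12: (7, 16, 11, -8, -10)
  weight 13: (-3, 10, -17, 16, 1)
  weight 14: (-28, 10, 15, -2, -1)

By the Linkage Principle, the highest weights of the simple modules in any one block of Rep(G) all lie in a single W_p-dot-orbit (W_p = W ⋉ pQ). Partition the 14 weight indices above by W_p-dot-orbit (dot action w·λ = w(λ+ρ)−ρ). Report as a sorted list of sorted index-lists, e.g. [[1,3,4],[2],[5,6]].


C ↔ D_5 under row/col permutation; |W(D_5)| = 1920.

Ā_29 reps of the 14 weights (D_5, coords as presented):

  λ_1 → (6, 9, 4, 1, 1) · λ_2 → (6, 9, 4, 1, 1) · λ_3 → (2, 2, 11, 5, 0) · λ_4 → (6, 8, 0, 0, 7) · λ_5 → (2, 8, 2, 1, 8) · λ_6 → (6, 9, 4, 1, 1) · λ_7 → (6, 8, 0, 0, 7) · λ_8 → (2, 2, 11, 5, 0) · λ_9 → (6, 8, 0, 0, 7) · λ_10 → (2, 2, 11, 5, 0) · λ_11 → (6, 8, 0, 0, 7) · λ_12 → (6, 9, 4, 1, 1) · λ_13 → (1, 10, 15, 1, 0) · λ_14 → (1, 10, 15, 1, 0)

Partition of {1..14} into 5 W_29-dot-orbits:

[[1, 2, 6, 12], [3, 8, 10], [4, 7, 9, 11], [5], [13, 14]]


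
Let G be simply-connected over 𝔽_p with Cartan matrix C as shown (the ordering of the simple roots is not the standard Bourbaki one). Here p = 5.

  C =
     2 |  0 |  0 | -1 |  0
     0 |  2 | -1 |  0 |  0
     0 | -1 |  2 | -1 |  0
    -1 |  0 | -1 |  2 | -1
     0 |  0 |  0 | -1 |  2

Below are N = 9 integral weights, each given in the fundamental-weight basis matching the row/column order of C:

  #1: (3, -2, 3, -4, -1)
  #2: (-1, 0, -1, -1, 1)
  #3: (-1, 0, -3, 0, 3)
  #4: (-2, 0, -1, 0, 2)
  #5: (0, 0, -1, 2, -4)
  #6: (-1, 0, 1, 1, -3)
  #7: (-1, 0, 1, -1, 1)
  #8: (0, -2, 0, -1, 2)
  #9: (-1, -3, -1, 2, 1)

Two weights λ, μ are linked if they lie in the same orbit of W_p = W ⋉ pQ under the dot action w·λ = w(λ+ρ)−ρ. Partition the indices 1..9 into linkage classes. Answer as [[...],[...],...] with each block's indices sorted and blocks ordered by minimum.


Cartan matrix: type D_5 (|W|=1920); un-permuting the 5 rows.

Ā_5 reps of the 9 weights (D_5, coords as presented):

  [1] (1, 1, 0, 0, 3);  [2] (0, 1, 0, 0, 2);  [3] (1, 1, 0, 0, 3);  [4] (1, 1, 0, 0, 3);  [5] (1, 1, 0, 0, 3);  [6] (0, 1, 0, 0, 2);  [7] (0, 1, 0, 0, 2);  [8] (1, 1, 0, 0, 3);  [9] (0, 1, 0, 0, 2)

Partition of {1..9} into 2 W_5-dot-orbits:

[[1, 3, 4, 5, 8], [2, 6, 7, 9]]


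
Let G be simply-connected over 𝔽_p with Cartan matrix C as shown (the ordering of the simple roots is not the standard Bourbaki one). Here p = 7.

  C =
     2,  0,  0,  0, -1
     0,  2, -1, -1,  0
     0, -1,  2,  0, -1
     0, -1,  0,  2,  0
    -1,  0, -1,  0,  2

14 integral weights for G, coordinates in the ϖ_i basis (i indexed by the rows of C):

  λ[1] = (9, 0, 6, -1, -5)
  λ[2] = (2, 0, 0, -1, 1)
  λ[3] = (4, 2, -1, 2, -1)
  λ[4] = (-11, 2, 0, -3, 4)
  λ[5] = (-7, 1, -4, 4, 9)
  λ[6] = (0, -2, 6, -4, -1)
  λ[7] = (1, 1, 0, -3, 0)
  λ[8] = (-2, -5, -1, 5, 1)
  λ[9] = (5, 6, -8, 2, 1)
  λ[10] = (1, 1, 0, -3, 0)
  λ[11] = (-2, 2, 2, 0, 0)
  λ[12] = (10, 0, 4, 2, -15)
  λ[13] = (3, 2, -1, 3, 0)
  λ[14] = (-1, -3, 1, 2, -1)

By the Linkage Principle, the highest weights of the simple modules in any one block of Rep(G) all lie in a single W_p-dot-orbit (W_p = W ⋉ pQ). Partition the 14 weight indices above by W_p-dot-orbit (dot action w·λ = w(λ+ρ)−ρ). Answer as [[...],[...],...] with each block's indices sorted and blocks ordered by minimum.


Root system A_5: the 5×5 matrix C matches after relabeling.

λ_j+ρ reflected into Ā_7 (⟨·,θ^∨⟩≤7); 5-tuples as given:

  λ_1 → (0, 3, 3, 0, 0);  λ_2 → (3, 1, 1, 0, 2);  λ_3 → (1, 2, 0, 1, 0);  λ_4 → (2, 0, 1, 2, 1);  λ_5 → (1, 2, 0, 1, 0);  λ_6 → (0, 3, 3, 0, 0);  λ_7 → (2, 0, 1, 2, 1);  λ_8 → (2, 0, 1, 2, 1);  λ_9 → (3, 1, 1, 0, 2);  λ_10 → (2, 0, 1, 2, 1);  λ_11 → (0, 3, 3, 0, 0);  λ_12 → (2, 0, 1, 2, 1);  λ_13 → (1, 2, 0, 1, 0);  λ_14 → (0, 2, 0, 1, 0)

Partition of {1..14} into 5 W_7-dot-orbits:

[[1, 6, 11], [2, 9], [3, 5, 13], [4, 7, 8, 10, 12], [14]]


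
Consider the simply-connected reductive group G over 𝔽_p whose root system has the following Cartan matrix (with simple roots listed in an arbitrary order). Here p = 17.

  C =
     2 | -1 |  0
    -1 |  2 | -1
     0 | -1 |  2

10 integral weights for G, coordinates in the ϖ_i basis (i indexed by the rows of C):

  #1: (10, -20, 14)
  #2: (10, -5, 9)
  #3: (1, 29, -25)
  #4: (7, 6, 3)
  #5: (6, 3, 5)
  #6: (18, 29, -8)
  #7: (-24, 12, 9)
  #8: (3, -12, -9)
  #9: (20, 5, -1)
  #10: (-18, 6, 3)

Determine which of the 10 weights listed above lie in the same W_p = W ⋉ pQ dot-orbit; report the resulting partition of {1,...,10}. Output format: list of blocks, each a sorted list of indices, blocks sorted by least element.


C ↔ A_3 under row/col permutation; |W(A_3)| = 24.

Alcove-folded reps (p=17, 10 weights, presented ϖ-order):

  λ_1 → (6, 7, 2);  λ_2 → (7, 4, 6);  λ_3 → (6, 7, 2);  λ_4 → (6, 7, 2);  λ_5 → (7, 4, 6);  λ_6 → (6, 7, 2);  λ_7 → (7, 4, 6);  λ_8 → (6, 7, 2);  λ_9 → (7, 4, 6);  λ_10 → (7, 4, 6)

Linkage partition of the 10 weights (2 classes, p=17):

[[1, 3, 4, 6, 8], [2, 5, 7, 9, 10]]


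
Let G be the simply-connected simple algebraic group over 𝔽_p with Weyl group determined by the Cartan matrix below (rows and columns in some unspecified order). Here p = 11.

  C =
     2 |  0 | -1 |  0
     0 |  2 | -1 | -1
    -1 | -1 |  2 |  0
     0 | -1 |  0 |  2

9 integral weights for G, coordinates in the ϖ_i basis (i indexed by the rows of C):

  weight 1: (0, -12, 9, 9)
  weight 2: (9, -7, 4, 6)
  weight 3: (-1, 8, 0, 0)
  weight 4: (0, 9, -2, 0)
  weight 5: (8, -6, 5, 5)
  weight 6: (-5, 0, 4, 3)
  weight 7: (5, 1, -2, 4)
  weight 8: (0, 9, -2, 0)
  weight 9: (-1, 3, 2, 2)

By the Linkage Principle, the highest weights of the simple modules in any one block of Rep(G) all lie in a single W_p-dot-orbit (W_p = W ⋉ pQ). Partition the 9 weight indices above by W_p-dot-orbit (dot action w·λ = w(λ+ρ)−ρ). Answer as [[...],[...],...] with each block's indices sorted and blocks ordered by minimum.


C ↔ A_4 under row/col permutation; |W(A_4)| = 120.

Each λ_j+ρ reduced to Ā_11; 4-tuples below use C's row order:

    λ_1 → (0, 9, 1, 1)
    λ_2 → (4, 1, 1, 4)
    λ_3 → (0, 9, 1, 1)
    λ_4 → (0, 9, 1, 1)
    λ_5 → (4, 1, 1, 4)
    λ_6 → (4, 1, 1, 4)
    λ_7 → (4, 1, 1, 4)
    λ_8 → (0, 9, 1, 1)
    λ_9 → (0, 4, 3, 3)

The 9 indices split into 3 linkage classes (same alcove rep ⇔ same W_11-dot-orbit):

[[1, 3, 4, 8], [2, 5, 6, 7], [9]]


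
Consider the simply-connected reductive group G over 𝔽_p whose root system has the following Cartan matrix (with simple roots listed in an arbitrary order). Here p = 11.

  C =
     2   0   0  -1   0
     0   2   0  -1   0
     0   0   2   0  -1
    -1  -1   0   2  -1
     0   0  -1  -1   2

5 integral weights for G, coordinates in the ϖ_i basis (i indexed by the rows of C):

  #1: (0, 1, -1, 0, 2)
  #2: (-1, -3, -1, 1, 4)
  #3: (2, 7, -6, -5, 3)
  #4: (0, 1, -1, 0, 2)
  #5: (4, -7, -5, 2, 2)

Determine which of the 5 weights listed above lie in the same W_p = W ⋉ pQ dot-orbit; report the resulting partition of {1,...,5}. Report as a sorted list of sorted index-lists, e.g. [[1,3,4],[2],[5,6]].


C ↔ D_5 under row/col permutation; |W(D_5)| = 1920.

Each λ_j+ρ reduced to Ā_11; 5-tuples below use C's row order:

    λ_1+ρ ↦ (1, 2, 0, 1, 3)
    λ_2+ρ ↦ (0, 2, 0, 0, 4)
    λ_3+ρ ↦ (1, 2, 0, 1, 3)
    λ_4+ρ ↦ (1, 2, 0, 1, 3)
    λ_5+ρ ↦ (1, 2, 0, 1, 3)

2 distinct reps among the 5 weights ⇒ 2 W_11-linkage classes:

[[1, 3, 4, 5], [2]]


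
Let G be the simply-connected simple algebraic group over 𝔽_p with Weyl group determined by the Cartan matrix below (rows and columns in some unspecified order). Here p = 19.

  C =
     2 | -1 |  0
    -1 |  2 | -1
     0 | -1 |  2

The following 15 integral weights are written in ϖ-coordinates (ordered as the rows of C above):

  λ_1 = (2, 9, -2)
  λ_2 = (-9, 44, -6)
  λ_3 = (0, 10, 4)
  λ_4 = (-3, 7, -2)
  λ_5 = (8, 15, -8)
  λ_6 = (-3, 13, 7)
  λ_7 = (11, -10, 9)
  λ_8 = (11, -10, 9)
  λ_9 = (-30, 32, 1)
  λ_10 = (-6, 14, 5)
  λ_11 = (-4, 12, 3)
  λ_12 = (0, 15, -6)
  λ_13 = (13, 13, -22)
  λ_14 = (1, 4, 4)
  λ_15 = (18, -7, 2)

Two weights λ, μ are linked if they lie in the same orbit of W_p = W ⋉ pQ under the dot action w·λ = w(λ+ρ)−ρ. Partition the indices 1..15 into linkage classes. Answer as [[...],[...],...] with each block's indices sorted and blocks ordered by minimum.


Dynkin diagram of C (from the 4 off-diagonal −1 entries): A_3.

Folding the 15 weights λ_j+ρ into Ā_19 (reps in the given 3-coord order):

    λ_1+ρ ↦ (3, 9, 1)
    λ_2+ρ ↦ (2, 5, 1)
    λ_3+ρ ↦ (1, 11, 5)
    λ_4+ρ ↦ (2, 5, 1)
    λ_5+ρ ↦ (3, 9, 1)
    λ_6+ρ ↦ (1, 11, 5)
    λ_7+ρ ↦ (3, 9, 1)
    λ_8+ρ ↦ (3, 9, 1)
    λ_9+ρ ↦ (3, 10, 4)
    λ_10+ρ ↦ (3, 10, 4)
    λ_11+ρ ↦ (3, 10, 4)
    λ_12+ρ ↦ (1, 11, 5)
    λ_13+ρ ↦ (2, 5, 5)
    λ_14+ρ ↦ (2, 5, 5)
    λ_15+ρ ↦ (13, 3, 3)

6 distinct reps among the 15 weights ⇒ 6 W_19-linkage classes:

[[1, 5, 7, 8], [2, 4], [3, 6, 12], [9, 10, 11], [13, 14], [15]]


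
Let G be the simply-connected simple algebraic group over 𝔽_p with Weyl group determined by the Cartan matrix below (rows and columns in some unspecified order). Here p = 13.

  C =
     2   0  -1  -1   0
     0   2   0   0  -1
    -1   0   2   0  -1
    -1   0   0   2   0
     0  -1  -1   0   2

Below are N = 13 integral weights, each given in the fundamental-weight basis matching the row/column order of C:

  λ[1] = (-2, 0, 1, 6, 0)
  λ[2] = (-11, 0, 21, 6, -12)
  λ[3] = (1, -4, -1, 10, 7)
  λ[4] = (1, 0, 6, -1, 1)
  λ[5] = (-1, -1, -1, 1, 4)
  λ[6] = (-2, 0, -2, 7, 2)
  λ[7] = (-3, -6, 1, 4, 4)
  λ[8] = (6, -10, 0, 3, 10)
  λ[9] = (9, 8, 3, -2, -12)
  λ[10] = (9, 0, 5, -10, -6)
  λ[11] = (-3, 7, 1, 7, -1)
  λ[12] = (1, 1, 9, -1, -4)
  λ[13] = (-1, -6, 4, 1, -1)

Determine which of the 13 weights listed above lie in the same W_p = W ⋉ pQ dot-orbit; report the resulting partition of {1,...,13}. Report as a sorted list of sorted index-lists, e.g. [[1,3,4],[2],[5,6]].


Root system A_5: the 5×5 matrix C matches after relabeling.

Each λ_j+ρ reduced to Ā_13; 5-tuples below use C's row order:

    λ_1 → (1, 1, 1, 6, 1)
    λ_2 → (1, 1, 1, 6, 1)
    λ_3 → (2, 5, 0, 3, 0)
    λ_4 → (2, 1, 7, 0, 2)
    λ_5 → (0, 0, 0, 2, 5)
    λ_6 → (1, 1, 1, 6, 1)
    λ_7 → (2, 5, 0, 3, 0)
    λ_8 → (1, 1, 1, 6, 1)
    λ_9 → (2, 1, 7, 0, 2)
    λ_10 → (1, 1, 1, 6, 1)
    λ_11 → (2, 5, 0, 3, 0)
    λ_12 → (2, 1, 7, 0, 2)
    λ_13 → (0, 0, 0, 2, 5)

The 13 indices split into 4 linkage classes (same alcove rep ⇔ same W_13-dot-orbit):

[[1, 2, 6, 8, 10], [3, 7, 11], [4, 9, 12], [5, 13]]


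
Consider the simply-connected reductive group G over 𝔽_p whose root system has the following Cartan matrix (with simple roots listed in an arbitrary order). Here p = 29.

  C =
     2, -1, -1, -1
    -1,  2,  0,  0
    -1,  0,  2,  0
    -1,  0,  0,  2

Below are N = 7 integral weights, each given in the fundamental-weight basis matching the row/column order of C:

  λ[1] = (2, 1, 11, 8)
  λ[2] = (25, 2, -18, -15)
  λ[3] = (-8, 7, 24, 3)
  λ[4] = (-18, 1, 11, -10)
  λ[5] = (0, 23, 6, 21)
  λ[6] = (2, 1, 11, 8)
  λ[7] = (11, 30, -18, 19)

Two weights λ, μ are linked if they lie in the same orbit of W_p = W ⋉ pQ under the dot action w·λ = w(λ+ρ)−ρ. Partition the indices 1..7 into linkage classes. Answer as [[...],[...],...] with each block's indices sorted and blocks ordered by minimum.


C ↔ D_4 under row/col permutation; |W(D_4)| = 192.

Folding the 7 weights λ_j+ρ into Ā_29 (reps in the given 4-coord order):

  λ_1+ρ ↦ (3, 2, 12, 9)
  λ_2+ρ ↦ (3, 2, 12, 9)
  λ_3+ρ ↦ (3, 1, 18, 3)
  λ_4+ρ ↦ (3, 2, 12, 9)
  λ_5+ρ ↦ (3, 1, 18, 3)
  λ_6+ρ ↦ (3, 2, 12, 9)
  λ_7+ρ ↦ (3, 2, 12, 9)

The 7 indices split into 2 linkage classes (same alcove rep ⇔ same W_29-dot-orbit):

[[1, 2, 4, 6, 7], [3, 5]]


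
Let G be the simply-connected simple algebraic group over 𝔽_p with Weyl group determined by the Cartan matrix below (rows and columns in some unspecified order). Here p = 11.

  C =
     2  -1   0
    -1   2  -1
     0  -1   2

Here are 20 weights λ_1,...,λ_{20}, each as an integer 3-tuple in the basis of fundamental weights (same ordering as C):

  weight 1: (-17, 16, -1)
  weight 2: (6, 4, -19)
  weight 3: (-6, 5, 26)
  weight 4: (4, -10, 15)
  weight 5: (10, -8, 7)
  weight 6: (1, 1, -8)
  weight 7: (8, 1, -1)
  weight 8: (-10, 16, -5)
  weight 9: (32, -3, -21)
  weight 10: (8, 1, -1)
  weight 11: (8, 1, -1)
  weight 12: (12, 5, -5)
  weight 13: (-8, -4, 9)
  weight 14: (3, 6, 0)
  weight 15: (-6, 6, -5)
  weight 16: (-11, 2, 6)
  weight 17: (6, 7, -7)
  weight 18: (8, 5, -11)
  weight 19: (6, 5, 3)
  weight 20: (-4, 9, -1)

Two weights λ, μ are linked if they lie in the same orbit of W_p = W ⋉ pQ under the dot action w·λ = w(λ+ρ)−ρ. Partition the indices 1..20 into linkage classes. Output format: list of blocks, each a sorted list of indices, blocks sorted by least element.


C ↔ A_3 under row/col permutation; |W(A_3)| = 24.

Each λ_j+ρ reduced to Ā_11; 3-tuples below use C's row order:

  λ_1+ρ ↦ (5, 5, 1)
  λ_2+ρ ↦ (1, 4, 2)
  λ_3+ρ ↦ (5, 0, 5)
  λ_4+ρ ↦ (1, 4, 2)
  λ_5+ρ ↦ (3, 7, 0)
  λ_6+ρ ↦ (3, 2, 2)
  λ_7+ρ ↦ (9, 2, 0)
  λ_8+ρ ↦ (3, 2, 2)
  λ_9+ρ ↦ (9, 2, 0)
  λ_10+ρ ↦ (9, 2, 0)
  λ_11+ρ ↦ (9, 2, 0)
  λ_12+ρ ↦ (3, 2, 2)
  λ_13+ρ ↦ (3, 7, 0)
  λ_14+ρ ↦ (3, 7, 0)
  λ_15+ρ ↦ (3, 2, 2)
  λ_16+ρ ↦ (3, 7, 0)
  λ_17+ρ ↦ (3, 2, 2)
  λ_18+ρ ↦ (1, 4, 2)
  λ_19+ρ ↦ (1, 4, 2)
  λ_20+ρ ↦ (3, 7, 0)

These 20 weights hit 6 W_11-dot-orbits; sizes (1, 4, 1, 5, 5, 4):

[[1], [2, 4, 18, 19], [3], [5, 13, 14, 16, 20], [6, 8, 12, 15, 17], [7, 9, 10, 11]]


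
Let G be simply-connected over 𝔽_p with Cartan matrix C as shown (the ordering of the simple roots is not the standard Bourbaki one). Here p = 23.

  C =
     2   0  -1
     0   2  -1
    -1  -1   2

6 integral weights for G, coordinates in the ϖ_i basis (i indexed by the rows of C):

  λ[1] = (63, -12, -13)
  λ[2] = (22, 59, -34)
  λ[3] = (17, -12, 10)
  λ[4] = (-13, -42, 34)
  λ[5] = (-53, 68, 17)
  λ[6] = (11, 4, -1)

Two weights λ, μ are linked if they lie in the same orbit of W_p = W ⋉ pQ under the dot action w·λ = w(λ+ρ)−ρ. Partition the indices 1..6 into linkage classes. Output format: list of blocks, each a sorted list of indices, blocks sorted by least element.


Type A_3, rank 3, |W|=24; reorder rows/cols to standard.

Each λ_j+ρ reduced to Ā_23; 3-tuples below use C's row order:

  λ_1 → (12, 5, 0) · λ_2 → (9, 0, 10) · λ_3 → (12, 5, 0) · λ_4 → (12, 5, 0) · λ_5 → (12, 5, 0) · λ_6 → (12, 5, 0)

Partition of {1..6} into 2 W_23-dot-orbits:

[[1, 3, 4, 5, 6], [2]]


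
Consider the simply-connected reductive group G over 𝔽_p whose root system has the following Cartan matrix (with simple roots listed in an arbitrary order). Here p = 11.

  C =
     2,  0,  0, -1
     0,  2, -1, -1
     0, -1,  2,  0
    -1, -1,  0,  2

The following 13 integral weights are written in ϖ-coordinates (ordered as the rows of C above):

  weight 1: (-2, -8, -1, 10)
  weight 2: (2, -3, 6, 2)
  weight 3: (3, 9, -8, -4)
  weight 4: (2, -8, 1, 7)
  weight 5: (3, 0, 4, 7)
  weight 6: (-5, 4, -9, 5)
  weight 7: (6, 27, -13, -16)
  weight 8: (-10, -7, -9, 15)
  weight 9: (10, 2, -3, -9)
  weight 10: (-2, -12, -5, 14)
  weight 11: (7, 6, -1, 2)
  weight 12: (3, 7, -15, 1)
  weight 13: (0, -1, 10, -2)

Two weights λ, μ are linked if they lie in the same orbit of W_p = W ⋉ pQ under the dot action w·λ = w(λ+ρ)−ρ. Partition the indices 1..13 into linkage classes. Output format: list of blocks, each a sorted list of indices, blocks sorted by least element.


Dynkin diagram of C (from the 6 off-diagonal −1 entries): A_4.

W_11-reps of the 13 weights in Ā_11 (same 4-coord order as C):

    1: (1, 0, 7, 3)
    2: (3, 2, 5, 1)
    3: (1, 0, 7, 3)
    4: (3, 2, 5, 1)
    5: (3, 1, 1, 4)
    6: (3, 2, 5, 1)
    7: (3, 1, 1, 4)
    8: (3, 1, 1, 4)
    9: (3, 2, 5, 1)
    10: (1, 0, 7, 3)
    11: (1, 0, 7, 3)
    12: (3, 2, 5, 1)
    13: (0, 1, 10, 0)

Partition of {1..13} into 4 W_11-dot-orbits:

[[1, 3, 10, 11], [2, 4, 6, 9, 12], [5, 7, 8], [13]]


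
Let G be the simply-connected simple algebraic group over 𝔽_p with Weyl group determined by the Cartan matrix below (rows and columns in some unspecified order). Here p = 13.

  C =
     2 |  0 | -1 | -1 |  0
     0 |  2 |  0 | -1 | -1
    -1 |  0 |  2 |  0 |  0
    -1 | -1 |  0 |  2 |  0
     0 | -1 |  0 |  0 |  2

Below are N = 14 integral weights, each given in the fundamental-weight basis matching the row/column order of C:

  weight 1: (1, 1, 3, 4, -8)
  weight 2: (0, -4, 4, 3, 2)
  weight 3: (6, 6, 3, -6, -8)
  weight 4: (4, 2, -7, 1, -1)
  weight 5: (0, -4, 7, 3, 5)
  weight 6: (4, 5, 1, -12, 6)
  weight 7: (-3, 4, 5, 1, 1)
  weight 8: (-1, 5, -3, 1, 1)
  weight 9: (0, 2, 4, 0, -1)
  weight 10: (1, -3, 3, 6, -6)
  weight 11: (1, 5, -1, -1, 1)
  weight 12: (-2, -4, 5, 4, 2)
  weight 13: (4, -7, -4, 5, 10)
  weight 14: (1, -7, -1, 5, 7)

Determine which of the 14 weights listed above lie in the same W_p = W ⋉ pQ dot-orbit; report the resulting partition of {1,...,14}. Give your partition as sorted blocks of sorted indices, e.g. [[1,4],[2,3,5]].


Root system A_5: the 5×5 matrix C matches after relabeling.

Each λ_j+ρ reduced to Ā_13; 5-tuples below use C's row order:

  λ_1+ρ ↦ (2, 5, 4, 0, 2) · λ_2+ρ ↦ (1, 3, 5, 1, 0) · λ_3+ρ ↦ (2, 5, 4, 0, 2) · λ_4+ρ ↦ (1, 3, 5, 1, 0) · λ_5+ρ ↦ (1, 3, 5, 1, 0) · λ_6+ρ ↦ (2, 5, 4, 0, 2) · λ_7+ρ ↦ (2, 5, 4, 0, 2) · λ_8+ρ ↦ (2, 6, 0, 0, 2) · λ_9+ρ ↦ (1, 3, 5, 1, 0) · λ_10+ρ ↦ (2, 5, 4, 0, 2) · λ_11+ρ ↦ (2, 6, 0, 0, 2) · λ_12+ρ ↦ (1, 3, 5, 1, 0) · λ_13+ρ ↦ (2, 6, 0, 0, 2) · λ_14+ρ ↦ (2, 6, 0, 0, 2)

Linkage partition of the 14 weights (3 classes, p=13):

[[1, 3, 6, 7, 10], [2, 4, 5, 9, 12], [8, 11, 13, 14]]
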